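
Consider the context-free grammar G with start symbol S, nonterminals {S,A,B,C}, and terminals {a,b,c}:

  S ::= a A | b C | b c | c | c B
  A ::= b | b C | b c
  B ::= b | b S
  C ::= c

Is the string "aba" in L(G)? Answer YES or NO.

CNF form of G:
  S -> T0 C | T0 T1 | T1 B | T2 A | c
  A -> T0 C | T0 T1 | b
  B -> T0 S | b
  C -> c
  T0 -> b
  T1 -> c
  T2 -> a

CYK fill:
  [0..0]={T2}  "a"  orig:{}
  [1..1]={A,B,T0}  "b"  orig:{A,B}
  [2..2]={T2}  "a"  orig:{}
  [0..1]={S}  "ab"
  [1..2]=∅  "ba"
  [0..2]=∅  "aba"

S ∉ T[0,2] ⇒ NO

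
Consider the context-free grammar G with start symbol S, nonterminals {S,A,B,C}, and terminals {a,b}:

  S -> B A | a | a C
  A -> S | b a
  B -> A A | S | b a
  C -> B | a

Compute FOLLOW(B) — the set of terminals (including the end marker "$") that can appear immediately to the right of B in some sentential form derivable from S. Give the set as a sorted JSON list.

FIRST iteration:
iter 1:
  A via A→b a: +{b}
  B via B→A A: +{b}
  C via C→B: +{b}
  C via C→a: +{a}
  S via S→B A: +{b}
  S via S→a: +{a}
  S: {a,b}  A: {b}  B: {b}  C: {a,b}
iter 2:
  A via A→S: +{a}
  B via B→A A: +{a}
  S: {a,b}  A: {a,b}  B: {a,b}  C: {a,b}
iter 3: — fixpoint
  S: {a,b}  A: {a,b}  B: {a,b}  C: {a,b}

FOLLOW sets:
FOLLOW(S) := {$}
round 1:
  B→A A: FOLLOW(A) ⊇ FIRST(A) = {a,b}; new: +{a,b}
  S→B A: FOLLOW(B) ⊇ FIRST(A) = {a,b}; new: +{a,b}
  S→B A: FOLLOW(A) ⊇ FOLLOW(S) ⊇ {$}; new: +{$}
  S→a C: FOLLOW(C) ⊇ FOLLOW(S) ⊇ {$}; new: +{$}
  S: {$}  A: {$,a,b}  B: {a,b}  C: {$}
round 2:
  A→S: FOLLOW(S) ⊇ FOLLOW(A) ⊇ {$,a,b}; new: +{a,b}
  C→B: FOLLOW(B) ⊇ FOLLOW(C) ⊇ {$}; new: +{$}
  S→a C: FOLLOW(C) ⊇ FOLLOW(S) ⊇ {$,a,b}; new: +{a,b}
  S: {$,a,b}  A: {$,a,b}  B: {$,a,b}  C: {$,a,b}
round 3: done
  S: {$,a,b}  A: {$,a,b}  B: {$,a,b}  C: {$,a,b}

FOLLOW(B) = ["$", "a", "b"]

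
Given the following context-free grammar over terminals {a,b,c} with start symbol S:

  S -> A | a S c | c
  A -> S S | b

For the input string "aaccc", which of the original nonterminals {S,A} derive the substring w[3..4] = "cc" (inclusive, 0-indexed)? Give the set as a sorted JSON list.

Convert to CNF:
  S -> S S | T0 X2 | b | c
  A -> S S | b
  T0 -> a
  T1 -> c
  X2 -> S T1

CYK fill (cells [i..j] with 3 ≤ i ≤ j ≤ 4 only):
  [3..3]={S,T1}  "c"  orig:{S}
  [4..4]={S,T1}  "c"  orig:{S}
  [3..4]={A,S,X2}  "cc"  orig:{A,S}

Original NTs in T[3,4] deriving "cc": ["A", "S"]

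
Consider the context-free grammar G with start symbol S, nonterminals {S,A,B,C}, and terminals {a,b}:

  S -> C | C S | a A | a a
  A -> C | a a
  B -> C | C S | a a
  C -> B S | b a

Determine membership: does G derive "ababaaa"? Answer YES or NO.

Convert to CNF:
  S -> B S | C S | T0 A | T0 T0 | T1 T0
  A -> B S | T0 T0 | T1 T0
  B -> B S | C S | T0 T0 | T1 T0
  C -> B S | T1 T0
  T0 -> a
  T1 -> b

CYK fill:
  T[0,0] 'a' = {T0}  orig:{}
  T[1,1] 'b' = {T1}  orig:{}
  T[2,2] 'a' = {T0}  orig:{}
  T[3,3] 'b' = {T1}  orig:{}
  T[4,4] 'a' = {T0}  orig:{}
  T[5,5] 'a' = {T0}  orig:{}
  T[6,6] 'a' = {T0}  orig:{}
  T[0,1] 'ab' = ∅
  T[1,2] 'ba' = {A,B,C,S}
  T[2,3] 'ab' = ∅
  T[3,4] 'ba' = {A,B,C,S}
  T[4,5] 'aa' = {A,B,S}
  T[5,6] 'aa' = {A,B,S}
  T[0,2] 'aba' = {S}
  T[1,3] 'bab' = ∅
  T[2,4] 'aba' = {S}
  T[3,5] 'baa' = ∅
  T[4,6] 'aaa' = {S}
  T[0,3] 'abab' = ∅
  T[1,4] 'baba' = {A,B,C,S}
  T[2,5] 'abaa' = ∅
  T[3,6] 'baaa' = {A,B,C,S}
  T[0,4] 'ababa' = {S}
  T[1,5] 'babaa' = ∅
  T[2,6] 'abaaa' = {S}
  T[0,5] 'ababaa' = ∅
  T[1,6] 'babaaa' = {A,B,C,S}
  T[0,6] 'ababaaa' = {S}

S ∈ T[0,6] ⇒ YES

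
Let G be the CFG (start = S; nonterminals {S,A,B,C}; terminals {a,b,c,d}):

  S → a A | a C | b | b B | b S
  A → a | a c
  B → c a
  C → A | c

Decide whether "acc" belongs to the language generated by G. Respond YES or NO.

CNF form of G:
  S -> T0 A | T0 C | T2 B | T2 S | b
  A -> T0 T1 | a
  B -> T1 T0
  C -> T0 T1 | a | c
  T0 -> a
  T1 -> c
  T2 -> b

CYK table (by increasing span):
  [0..0]={A,C,T0}  "a"  orig:{A,C}
  [1..1]={C,T1}  "c"  orig:{C}
  [2..2]={C,T1}  "c"  orig:{C}
  [0..1]={A,C,S}  "ac"
  [1..2]=∅  "cc"
  [0..2]=∅  "acc"

S ∉ T[0,2] ⇒ NO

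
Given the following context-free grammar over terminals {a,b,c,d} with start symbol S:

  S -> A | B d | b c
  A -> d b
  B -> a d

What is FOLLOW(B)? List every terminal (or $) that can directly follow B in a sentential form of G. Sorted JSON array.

FIRST iteration:
round 1:
  A via A→d b: +{d}
  B via B→a d: +{a}
  S via S→A: +{d}
  S via S→B d: +{a}
  S via S→b c: +{b}
  S: {a,b,d}  A: {d}  B: {a}
round 2: — fixpoint
  S: {a,b,d}  A: {d}  B: {a}

FOLLOW iteration:
initialize: $ ∈ FOLLOW(S)
[1]
  S→A: FOLLOW(A) ⊇ FOLLOW(S) ⊇ {$}; new: +{$}
  S→B d: FOLLOW(B) ⊇ FIRST(d) = {d}; new: +{d}
  S: {$}  A: {$}  B: {d}
[2] done
  S: {$}  A: {$}  B: {d}

FOLLOW(B) = ["d"]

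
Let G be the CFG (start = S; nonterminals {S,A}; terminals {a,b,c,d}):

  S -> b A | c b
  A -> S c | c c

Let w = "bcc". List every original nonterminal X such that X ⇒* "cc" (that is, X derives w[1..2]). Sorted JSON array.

Convert to CNF:
  S -> T0 T1 | T1 A
  A -> S T0 | T0 T0
  T0 -> c
  T1 -> b

CYK table (by increasing span) — only the sub-triangle for w[1..2]:
  T[1,1] 'c' = {T0}  orig:{}
  T[2,2] 'c' = {T0}  orig:{}
  T[1,2] 'cc' = {A}

Original NTs in T[1,2] deriving "cc": ["A"]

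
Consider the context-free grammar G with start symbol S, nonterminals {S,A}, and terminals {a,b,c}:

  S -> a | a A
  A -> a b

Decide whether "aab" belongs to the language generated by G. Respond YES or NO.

CNF form of G:
  S -> T0 A | a
  A -> T0 T1
  T0 -> a
  T1 -> b

CYK fill:
  cell(0,0) a: {S,T0}  orig:{S}
  cell(1,1) a: {S,T0}  orig:{S}
  cell(2,2) b: {T1}  orig:{}
  cell(0,1) aa: ∅
  cell(1,2) ab: {A}
  cell(0,2) aab: {S}

S ∈ T[0,2] ⇒ YES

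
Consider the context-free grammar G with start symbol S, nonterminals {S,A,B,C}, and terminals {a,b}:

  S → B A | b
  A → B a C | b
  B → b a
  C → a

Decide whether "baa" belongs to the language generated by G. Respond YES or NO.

Convert to CNF:
  S -> B A | b
  A -> B X2 | b
  B -> T1 T0
  C -> a
  T0 -> a
  T1 -> b
  X2 -> T0 C

CYK fill:
  T[0,0] 'b' = {A,S,T1}  orig:{A,S}
  T[1,1] 'a' = {C,T0}  orig:{C}
  T[2,2] 'a' = {C,T0}  orig:{C}
  T[0,1] 'ba' = {B}
  T[1,2] 'aa' = {X2}  orig:{}
  T[0,2] 'baa' = ∅

S ∉ T[0,2] ⇒ NO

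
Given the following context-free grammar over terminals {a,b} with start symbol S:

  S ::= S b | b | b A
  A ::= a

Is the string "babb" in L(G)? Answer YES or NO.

CNF form of G:
  S -> S T0 | T0 A | b
  A -> a
  T0 -> b

Fill CYK table bottom-up:
  [0..0]={S,T0}  "b"  orig:{S}
  [1..1]={A}  "a"
  [2..2]={S,T0}  "b"  orig:{S}
  [3..3]={S,T0}  "b"  orig:{S}
  [0..1]={S}  "ba"
  [1..2]=∅  "ab"
  [2..3]={S}  "bb"
  [0..2]={S}  "bab"
  [1..3]=∅  "abb"
  [0..3]={S}  "babb"

S ∈ T[0,3] ⇒ YES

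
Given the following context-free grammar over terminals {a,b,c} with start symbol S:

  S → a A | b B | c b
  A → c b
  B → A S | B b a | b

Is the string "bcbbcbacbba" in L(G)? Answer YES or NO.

CNF form of G:
  S -> T0 T1 | T1 B | T2 A
  A -> T0 T1
  B -> A S | B X3 | b
  T0 -> c
  T1 -> b
  T2 -> a
  X3 -> T1 T2

CYK fill:
  T[0,0] 'b' = {B,T1}  orig:{B}
  T[1,1] 'c' = {T0}  orig:{}
  T[2,2] 'b' = {B,T1}  orig:{B}
  T[3,3] 'b' = {B,T1}  orig:{B}
  T[4,4] 'c' = {T0}  orig:{}
  T[5,5] 'b' = {B,T1}  orig:{B}
  T[6,6] 'a' = {T2}  orig:{}
  T[7,7] 'c' = {T0}  orig:{}
  T[8,8] 'b' = {B,T1}  orig:{B}
  T[9,9] 'b' = {B,T1}  orig:{B}
  T[10,10] 'a' = {T2}  orig:{}
  T[0,1] 'bc' = ∅
  T[1,2] 'cb' = {A,S}
  T[2,3] 'bb' = {S}
  T[3,4] 'bc' = ∅
  T[4,5] 'cb' = {A,S}
  T[5,6] 'ba' = {X3}  orig:{}
  T[6,7] 'ac' = ∅
  T[7,8] 'cb' = {A,S}
  T[8,9] 'bb' = {S}
  T[9,10] 'ba' = {X3}  orig:{}
  T[0,2] 'bcb' = ∅
  T[1,3] 'cbb' = ∅
  T[2,4] 'bbc' = ∅
  T[3,5] 'bcb' = ∅
  T[4,6] 'cba' = ∅
  T[5,7] 'bac' = ∅
  T[6,8] 'acb' = {S}
  T[7,9] 'cbb' = ∅
  T[8,10] 'bba' = {B}
  T[0,3] 'bcbb' = ∅
  T[1,4] 'cbbc' = ∅
  T[2,5] 'bbcb' = ∅
  T[3,6] 'bcba' = ∅
  T[4,7] 'cbac' = ∅
  T[5,8] 'bacb' = ∅
  T[6,9] 'acbb' = ∅
  T[7,10] 'cbba' = ∅
  T[0,4] 'bcbbc' = ∅
  T[1,5] 'cbbcb' = ∅
  T[2,6] 'bbcba' = ∅
  T[3,7] 'bcbac' = ∅
  T[4,8] 'cbacb' = {B}
  T[5,9] 'bacbb' = ∅
  T[6,10] 'acbba' = ∅
  T[0,5] 'bcbbcb' = ∅
  T[1,6] 'cbbcba' = ∅
  T[2,7] 'bbcbac' = ∅
  T[3,8] 'bcbacb' = {S}
  T[4,9] 'cbacbb' = ∅
  T[5,10] 'bacbba' = ∅
  T[0,6] 'bcbbcba' = ∅
  T[1,7] 'cbbcbac' = ∅
  T[2,8] 'bbcbacb' = ∅
  T[3,9] 'bcbacbb' = ∅
  T[4,10] 'cbacbba' = {B}
  T[0,7] 'bcbbcbac' = ∅
  T[1,8] 'cbbcbacb' = {B}
  T[2,9] 'bbcbacbb' = ∅
  T[3,10] 'bcbacbba' = {S}
  T[0,8] 'bcbbcbacb' = {S}
  T[1,9] 'cbbcbacbb' = ∅
  T[2,10] 'bbcbacbba' = ∅
  T[0,9] 'bcbbcbacbb' = ∅
  T[1,10] 'cbbcbacbba' = {B}
  T[0,10] 'bcbbcbacbba' = {S}

S ∈ T[0,10] ⇒ YES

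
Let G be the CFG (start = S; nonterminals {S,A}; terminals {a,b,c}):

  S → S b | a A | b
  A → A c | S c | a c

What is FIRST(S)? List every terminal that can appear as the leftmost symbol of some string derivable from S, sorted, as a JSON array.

FIRST iteration:
[1]
  A via A→a c: +{a}
  S via S→a A: +{a}
  S via S→b: +{b}
  FIRST[S]={a,b}  FIRST[A]={a}
[2]
  A via A→S c: +{b}
  FIRST[S]={a,b}  FIRST[A]={a,b}
[3] (no change)
  FIRST[S]={a,b}  FIRST[A]={a,b}

FIRST(S) = ["a", "b"]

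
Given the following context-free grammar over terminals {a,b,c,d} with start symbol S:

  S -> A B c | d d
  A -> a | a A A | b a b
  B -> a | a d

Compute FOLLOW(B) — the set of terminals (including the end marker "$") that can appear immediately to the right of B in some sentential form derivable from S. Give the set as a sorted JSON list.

Compute FIRST by fixpoint:
iter 1:
  A via A→a: +{a}
  A via A→b a b: +{b}
  B via B→a: +{a}
  S via S→A B c: +{a,b}
  S via S→d d: +{d}
  FIRST[S]={a,b,d}  FIRST[A]={a,b}  FIRST[B]={a}
iter 2: (stable)
  FIRST[S]={a,b,d}  FIRST[A]={a,b}  FIRST[B]={a}

FOLLOW iteration:
initialize: $ ∈ FOLLOW(S)
[1]
  A→a A A: FOLLOW(A) ⊇ FIRST(A) = {a,b}; new: +{a,b}
  S→A B c: FOLLOW(B) ⊇ FIRST(c) = {c}; new: +{c}
  FOLLOW(S)={$}  FOLLOW(A)={a,b}  FOLLOW(B)={c}
[2] (stable)
  FOLLOW(S)={$}  FOLLOW(A)={a,b}  FOLLOW(B)={c}

FOLLOW(B) = ["c"]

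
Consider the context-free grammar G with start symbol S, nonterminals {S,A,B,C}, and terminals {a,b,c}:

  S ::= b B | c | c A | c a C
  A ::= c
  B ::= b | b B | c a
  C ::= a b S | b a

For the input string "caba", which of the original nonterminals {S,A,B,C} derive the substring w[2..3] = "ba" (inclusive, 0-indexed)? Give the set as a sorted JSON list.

CNF form of G:
  S -> T0 B | T1 A | T1 X4 | c
  A -> c
  B -> T0 B | T1 T2 | b
  C -> T0 T2 | T2 X3
  T0 -> b
  T1 -> c
  T2 -> a
  X3 -> T0 S
  X4 -> T2 C

CYK fill, restricted to cells inside w[2..3]:
  T[2,2] 'b' = {B,T0}  orig:{B}
  T[3,3] 'a' = {T2}  orig:{}
  T[2,3] 'ba' = {C}

Original NTs in T[2,3] deriving "ba": ["C"]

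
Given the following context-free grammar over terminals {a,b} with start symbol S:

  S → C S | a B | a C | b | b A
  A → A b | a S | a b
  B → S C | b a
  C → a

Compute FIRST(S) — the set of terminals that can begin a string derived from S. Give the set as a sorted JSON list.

Compute FIRST by fixpoint:
[1]
  A via A→a S: +{a}
  B via B→b a: +{b}
  C via C→a: +{a}
  S via S→C S: +{a}
  S via S→b: +{b}
  S: {a,b}  A: {a}  B: {b}  C: {a}
[2]
  B via B→S C: +{a}
  S: {a,b}  A: {a}  B: {a,b}  C: {a}
[3] done
  S: {a,b}  A: {a}  B: {a,b}  C: {a}

FIRST(S) = ["a", "b"]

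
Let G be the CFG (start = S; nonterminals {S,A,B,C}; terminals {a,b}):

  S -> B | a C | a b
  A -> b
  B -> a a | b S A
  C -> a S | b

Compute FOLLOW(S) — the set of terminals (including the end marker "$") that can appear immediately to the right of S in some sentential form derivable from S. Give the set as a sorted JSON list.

FIRST sets, iterate to fixpoint:
pass 1:
  A via A→b: +{b}
  B via B→a a: +{a}
  B via B→b S A: +{b}
  C via C→a S: +{a}
  C via C→b: +{b}
  S via S→B: +{a,b}
  FIRST(S)={a,b}  FIRST(A)={b}  FIRST(B)={a,b}  FIRST(C)={a,b}
pass 2: — fixpoint
  FIRST(S)={a,b}  FIRST(A)={b}  FIRST(B)={a,b}  FIRST(C)={a,b}

Compute FOLLOW by fixpoint:
seed FOLLOW(S) with $
pass 1:
  B→b S A: FOLLOW(S) ⊇ FIRST(A) = {b}; new: +{b}
  S→B: FOLLOW(B) ⊇ FOLLOW(S) ⊇ {$,b}; new: +{$,b}
  S→a C: FOLLOW(C) ⊇ FOLLOW(S) ⊇ {$,b}; new: +{$,b}
  S: {$,b}  A: {}  B: {$,b}  C: {$,b}
pass 2:
  B→b S A: FOLLOW(A) ⊇ FOLLOW(B) ⊇ {$,b}; new: +{$,b}
  S: {$,b}  A: {$,b}  B: {$,b}  C: {$,b}
pass 3: (no change)
  S: {$,b}  A: {$,b}  B: {$,b}  C: {$,b}

FOLLOW(S) = ["$", "b"]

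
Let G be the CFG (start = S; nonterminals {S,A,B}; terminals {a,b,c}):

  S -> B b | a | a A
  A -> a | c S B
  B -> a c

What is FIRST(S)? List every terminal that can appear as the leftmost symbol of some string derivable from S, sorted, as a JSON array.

Compute FIRST by fixpoint:
[1]
  A via A→a: +{a}
  A via A→c S B: +{c}
  B via B→a c: +{a}
  S via S→B b: +{a}
  FIRST[S]={a}  FIRST[A]={a,c}  FIRST[B]={a}
[2] done
  FIRST[S]={a}  FIRST[A]={a,c}  FIRST[B]={a}

FIRST(S) = ["a"]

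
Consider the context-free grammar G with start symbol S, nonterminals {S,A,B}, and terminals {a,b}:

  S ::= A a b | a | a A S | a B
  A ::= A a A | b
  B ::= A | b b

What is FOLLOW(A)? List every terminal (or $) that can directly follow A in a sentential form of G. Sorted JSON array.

FIRST iteration:
pass 1:
  A via A→b: +{b}
  B via B→A: +{b}
  S via S→A a b: +{b}
  S via S→a: +{a}
  FIRST[S]={a,b}  FIRST[A]={b}  FIRST[B]={b}
pass 2: — fixpoint
  FIRST[S]={a,b}  FIRST[A]={b}  FIRST[B]={b}

FOLLOW sets:
FOLLOW(S) := {$}
pass 1:
  A→A a A: FOLLOW(A) ⊇ FIRST(a) = {a}; new: +{a}
  S→a A S: FOLLOW(A) ⊇ FIRST(S) = {a,b}; new: +{b}
  S→a B: FOLLOW(B) ⊇ FOLLOW(S) ⊇ {$}; new: +{$}
  FOLLOW[S]={$}  FOLLOW[A]={a,b}  FOLLOW[B]={$}
pass 2:
  B→A: FOLLOW(A) ⊇ FOLLOW(B) ⊇ {$}; new: +{$}
  FOLLOW[S]={$}  FOLLOW[A]={$,a,b}  FOLLOW[B]={$}
pass 3: (stable)
  FOLLOW[S]={$}  FOLLOW[A]={$,a,b}  FOLLOW[B]={$}

FOLLOW(A) = ["$", "a", "b"]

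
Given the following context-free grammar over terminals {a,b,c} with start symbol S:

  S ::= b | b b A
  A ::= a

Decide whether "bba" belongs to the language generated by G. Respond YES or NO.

Convert to CNF:
  S -> T0 X1 | b
  A -> a
  T0 -> b
  X1 -> T0 A

CYK fill:
  cell(0,0) b: {S,T0}  orig:{S}
  cell(1,1) b: {S,T0}  orig:{S}
  cell(2,2) a: {A}
  cell(0,1) bb: ∅
  cell(1,2) ba: {X1}  orig:{}
  cell(0,2) bba: {S}

S ∈ T[0,2] ⇒ YES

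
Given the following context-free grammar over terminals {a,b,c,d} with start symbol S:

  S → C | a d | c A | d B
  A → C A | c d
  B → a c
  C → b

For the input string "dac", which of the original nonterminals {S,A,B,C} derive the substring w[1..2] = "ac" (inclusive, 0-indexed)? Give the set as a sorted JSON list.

CNF form of G:
  S -> T0 A | T1 B | T2 T1 | b
  A -> C A | T0 T1
  B -> T2 T0
  C -> b
  T0 -> c
  T1 -> d
  T2 -> a

CYK fill, restricted to cells inside w[1..2]:
  cell(1,1) a: {T2}  orig:{}
  cell(2,2) c: {T0}  orig:{}
  cell(1,2) ac: {B}

Original NTs in T[1,2] deriving "ac": ["B"]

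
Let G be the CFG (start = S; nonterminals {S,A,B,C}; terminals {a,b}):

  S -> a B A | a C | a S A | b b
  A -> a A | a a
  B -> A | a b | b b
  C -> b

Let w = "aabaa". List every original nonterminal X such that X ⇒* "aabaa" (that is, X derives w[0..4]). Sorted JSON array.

Convert to CNF:
  S -> T0 C | T0 X2 | T0 X3 | T1 T1
  A -> T0 A | T0 T0
  B -> T0 A | T0 T0 | T0 T1 | T1 T1
  C -> b
  T0 -> a
  T1 -> b
  X2 -> B A
  X3 -> S A

Fill CYK table bottom-up (cells [i..j] with 0 ≤ i ≤ j ≤ 4 only):
  T[0,0] 'a' = {T0}  orig:{}
  T[1,1] 'a' = {T0}  orig:{}
  T[2,2] 'b' = {C,T1}  orig:{C}
  T[3,3] 'a' = {T0}  orig:{}
  T[4,4] 'a' = {T0}  orig:{}
  T[0,1] 'aa' = {A,B}
  T[1,2] 'ab' = {B,S}
  T[2,3] 'ba' = ∅
  T[3,4] 'aa' = {A,B}
  T[0,2] 'aab' = ∅
  T[1,3] 'aba' = ∅
  T[2,4] 'baa' = ∅
  T[0,3] 'aaba' = ∅
  T[1,4] 'abaa' = {X2,X3}  orig:{}
  T[0,4] 'aabaa' = {S}

Original NTs in T[0,4] deriving "aabaa": ["S"]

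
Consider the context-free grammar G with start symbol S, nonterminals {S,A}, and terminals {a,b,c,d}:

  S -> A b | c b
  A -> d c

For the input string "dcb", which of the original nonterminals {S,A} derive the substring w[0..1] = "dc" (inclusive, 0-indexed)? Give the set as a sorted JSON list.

Convert to CNF:
  S -> A T2 | T1 T2
  A -> T0 T1
  T0 -> d
  T1 -> c
  T2 -> b

CYK fill — only the sub-triangle for w[0..1]:
  cell(0,0) d: {T0}  orig:{}
  cell(1,1) c: {T1}  orig:{}
  cell(0,1) dc: {A}

Original NTs in T[0,1] deriving "dc": ["A"]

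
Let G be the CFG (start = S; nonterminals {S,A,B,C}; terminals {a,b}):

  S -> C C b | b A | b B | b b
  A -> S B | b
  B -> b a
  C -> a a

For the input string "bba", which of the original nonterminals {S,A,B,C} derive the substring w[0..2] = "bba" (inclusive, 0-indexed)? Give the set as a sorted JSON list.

CNF form of G:
  S -> C X2 | T0 A | T0 B | T0 T0
  A -> S B | b
  B -> T0 T1
  C -> T1 T1
  T0 -> b
  T1 -> a
  X2 -> C T0

CYK fill — only the sub-triangle for w[0..2]:
  [0..0]={A,T0}  "b"  orig:{A}
  [1..1]={A,T0}  "b"  orig:{A}
  [2..2]={T1}  "a"  orig:{}
  [0..1]={S}  "bb"
  [1..2]={B}  "ba"
  [0..2]={S}  "bba"

Original NTs in T[0,2] deriving "bba": ["S"]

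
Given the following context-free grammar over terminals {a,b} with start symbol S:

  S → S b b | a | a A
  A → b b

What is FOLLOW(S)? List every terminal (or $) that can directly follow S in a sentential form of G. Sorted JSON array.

FIRST iteration:
pass 1:
  A via A→b b: +{b}
  S via S→a: +{a}
  FIRST[S]={a}  FIRST[A]={b}
pass 2: done
  FIRST[S]={a}  FIRST[A]={b}

FOLLOW sets:
FOLLOW(S) := {$}
iter 1:
  S→S b b: FOLLOW(S) ⊇ FIRST(b) = {b}; new: +{b}
  S→a A: FOLLOW(A) ⊇ FOLLOW(S) ⊇ {$,b}; new: +{$,b}
  FOLLOW(S)={$,b}  FOLLOW(A)={$,b}
iter 2: (stable)
  FOLLOW(S)={$,b}  FOLLOW(A)={$,b}

FOLLOW(S) = ["$", "b"]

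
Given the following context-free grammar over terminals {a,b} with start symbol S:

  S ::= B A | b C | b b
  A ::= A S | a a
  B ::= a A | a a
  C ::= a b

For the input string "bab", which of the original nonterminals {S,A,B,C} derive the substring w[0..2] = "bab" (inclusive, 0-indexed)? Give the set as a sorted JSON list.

Convert to CNF:
  S -> B A | T1 C | T1 T1
  A -> A S | T0 T0
  B -> T0 A | T0 T0
  C -> T0 T1
  T0 -> a
  T1 -> b

Fill CYK table bottom-up, restricted to cells inside w[0..2]:
  [0..0]={T1}  "b"  orig:{}
  [1..1]={T0}  "a"  orig:{}
  [2..2]={T1}  "b"  orig:{}
  [0..1]=∅  "ba"
  [1..2]={C}  "ab"
  [0..2]={S}  "bab"

Original NTs in T[0,2] deriving "bab": ["S"]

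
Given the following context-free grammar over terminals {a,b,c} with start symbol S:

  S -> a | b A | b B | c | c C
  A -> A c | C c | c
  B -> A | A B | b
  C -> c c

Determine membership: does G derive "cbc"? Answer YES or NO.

CNF form of G:
  S -> T0 C | T1 A | T1 B | a | c
  A -> A T0 | C T0 | c
  B -> A B | A T0 | C T0 | b | c
  C -> T0 T0
  T0 -> c
  T1 -> b

Fill CYK table bottom-up:
  T[0,0] 'c' = {A,B,S,T0}  orig:{A,B,S}
  T[1,1] 'b' = {B,T1}  orig:{B}
  T[2,2] 'c' = {A,B,S,T0}  orig:{A,B,S}
  T[0,1] 'cb' = {B}
  T[1,2] 'bc' = {S}
  T[0,2] 'cbc' = ∅

S ∉ T[0,2] ⇒ NO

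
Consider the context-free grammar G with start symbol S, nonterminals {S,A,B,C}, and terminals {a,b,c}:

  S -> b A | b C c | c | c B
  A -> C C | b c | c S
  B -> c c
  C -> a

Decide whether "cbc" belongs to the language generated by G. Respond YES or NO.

Convert to CNF:
  S -> T0 A | T0 X2 | T1 B | c
  A -> C C | T0 T1 | T1 S
  B -> T1 T1
  C -> a
  T0 -> b
  T1 -> c
  X2 -> C T1

Fill CYK table bottom-up:
  [0..0]={S,T1}  "c"  orig:{S}
  [1..1]={T0}  "b"  orig:{}
  [2..2]={S,T1}  "c"  orig:{S}
  [0..1]=∅  "cb"
  [1..2]={A}  "bc"
  [0..2]=∅  "cbc"

S ∉ T[0,2] ⇒ NO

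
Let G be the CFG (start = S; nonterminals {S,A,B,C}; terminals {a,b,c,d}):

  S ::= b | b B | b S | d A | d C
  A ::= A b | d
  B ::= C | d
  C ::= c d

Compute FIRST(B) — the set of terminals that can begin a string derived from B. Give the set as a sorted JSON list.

Compute FIRST by fixpoint:
[1]
  A via A→d: +{d}
  B via B→d: +{d}
  C via C→c d: +{c}
  S via S→b: +{b}
  S via S→d A: +{d}
  FIRST(S)={b,d}  FIRST(A)={d}  FIRST(B)={d}  FIRST(C)={c}
[2]
  B via B→C: +{c}
  FIRST(S)={b,d}  FIRST(A)={d}  FIRST(B)={c,d}  FIRST(C)={c}
[3] (stable)
  FIRST(S)={b,d}  FIRST(A)={d}  FIRST(B)={c,d}  FIRST(C)={c}

FIRST(B) = ["c", "d"]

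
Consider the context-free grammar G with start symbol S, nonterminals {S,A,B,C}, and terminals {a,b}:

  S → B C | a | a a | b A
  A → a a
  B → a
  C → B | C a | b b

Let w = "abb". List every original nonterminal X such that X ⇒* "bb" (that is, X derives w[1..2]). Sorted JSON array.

Convert to CNF:
  S -> B C | T0 T0 | T1 A | a
  A -> T0 T0
  B -> a
  C -> C T0 | T1 T1 | a
  T0 -> a
  T1 -> b

Fill CYK table bottom-up, restricted to cells inside w[1..2]:
  cell(1,1) b: {T1}  orig:{}
  cell(2,2) b: {T1}  orig:{}
  cell(1,2) bb: {C}

Original NTs in T[1,2] deriving "bb": ["C"]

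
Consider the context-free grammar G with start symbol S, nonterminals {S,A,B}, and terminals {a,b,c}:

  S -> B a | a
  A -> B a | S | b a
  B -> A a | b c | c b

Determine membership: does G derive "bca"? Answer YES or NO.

Convert to CNF:
  S -> B T0 | a
  A -> B T0 | T1 T0 | a
  B -> A T0 | T1 T2 | T2 T1
  T0 -> a
  T1 -> b
  T2 -> c

CYK fill:
  [0..0]={T1}  "b"  orig:{}
  [1..1]={T2}  "c"  orig:{}
  [2..2]={A,S,T0}  "a"  orig:{A,S}
  [0..1]={B}  "bc"
  [1..2]=∅  "ca"
  [0..2]={A,S}  "bca"

S ∈ T[0,2] ⇒ YES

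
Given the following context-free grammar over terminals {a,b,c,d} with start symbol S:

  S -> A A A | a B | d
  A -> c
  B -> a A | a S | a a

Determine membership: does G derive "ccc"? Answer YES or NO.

CNF form of G:
  S -> A X1 | T0 B | d
  A -> c
  B -> T0 A | T0 S | T0 T0
  T0 -> a
  X1 -> A A

CYK fill:
  cell(0,0) c: {A}
  cell(1,1) c: {A}
  cell(2,2) c: {A}
  cell(0,1) cc: {X1}  orig:{}
  cell(1,2) cc: {X1}  orig:{}
  cell(0,2) ccc: {S}

S ∈ T[0,2] ⇒ YES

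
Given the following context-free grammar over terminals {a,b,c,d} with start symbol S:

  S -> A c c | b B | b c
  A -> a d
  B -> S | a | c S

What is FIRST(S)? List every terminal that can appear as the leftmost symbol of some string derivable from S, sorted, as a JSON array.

FIRST sets, iterate to fixpoint:
round 1:
  A via A→a d: +{a}
  B via B→a: +{a}
  B via B→c S: +{c}
  S via S→A c c: +{a}
  S via S→b B: +{b}
  S: {a,b}  A: {a}  B: {a,c}
round 2:
  B via B→S: +{b}
  S: {a,b}  A: {a}  B: {a,b,c}
round 3: (stable)
  S: {a,b}  A: {a}  B: {a,b,c}

FIRST(S) = ["a", "b"]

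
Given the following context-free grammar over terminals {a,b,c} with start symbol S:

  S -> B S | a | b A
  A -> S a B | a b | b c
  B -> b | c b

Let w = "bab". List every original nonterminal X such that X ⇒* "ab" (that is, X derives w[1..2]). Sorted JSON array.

CNF form of G:
  S -> B S | T1 A | a
  A -> S X3 | T0 T1 | T1 T2
  B -> T2 T1 | b
  T0 -> a
  T1 -> b
  T2 -> c
  X3 -> T0 B

Fill CYK table bottom-up (cells [i..j] with 1 ≤ i ≤ j ≤ 2 only):
  T[1,1] 'a' = {S,T0}  orig:{S}
  T[2,2] 'b' = {B,T1}  orig:{B}
  T[1,2] 'ab' = {A,X3}  orig:{A}

Original NTs in T[1,2] deriving "ab": ["A"]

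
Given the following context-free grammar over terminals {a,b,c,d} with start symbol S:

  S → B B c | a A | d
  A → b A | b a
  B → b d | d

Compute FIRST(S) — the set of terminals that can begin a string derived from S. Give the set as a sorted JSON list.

Compute FIRST by fixpoint:
[1]
  A via A→b A: +{b}
  B via B→b d: +{b}
  B via B→d: +{d}
  S via S→B B c: +{b,d}
  S via S→a A: +{a}
  S: {a,b,d}  A: {b}  B: {b,d}
[2] (no change)
  S: {a,b,d}  A: {b}  B: {b,d}

FIRST(S) = ["a", "b", "d"]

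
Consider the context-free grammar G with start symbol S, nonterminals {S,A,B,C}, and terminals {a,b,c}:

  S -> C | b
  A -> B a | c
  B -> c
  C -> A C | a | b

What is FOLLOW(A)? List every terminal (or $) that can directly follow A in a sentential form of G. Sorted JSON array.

FIRST iteration:
iter 1:
  A via A→c: +{c}
  B via B→c: +{c}
  C via C→A C: +{c}
  C via C→a: +{a}
  C via C→b: +{b}
  S via S→C: +{a,b,c}
  FIRST(S)={a,b,c}  FIRST(A)={c}  FIRST(B)={c}  FIRST(C)={a,b,c}
iter 2: — fixpoint
  FIRST(S)={a,b,c}  FIRST(A)={c}  FIRST(B)={c}  FIRST(C)={a,b,c}

FOLLOW sets:
seed FOLLOW(S) with $
iter 1:
  A→B a: FOLLOW(B) ⊇ FIRST(a) = {a}; new: +{a}
  C→A C: FOLLOW(A) ⊇ FIRST(C) = {a,b,c}; new: +{a,b,c}
  S→C: FOLLOW(C) ⊇ FOLLOW(S) ⊇ {$}; new: +{$}
  FOLLOW(S)={$}  FOLLOW(A)={a,b,c}  FOLLOW(B)={a}  FOLLOW(C)={$}
iter 2: (no change)
  FOLLOW(S)={$}  FOLLOW(A)={a,b,c}  FOLLOW(B)={a}  FOLLOW(C)={$}

FOLLOW(A) = ["a", "b", "c"]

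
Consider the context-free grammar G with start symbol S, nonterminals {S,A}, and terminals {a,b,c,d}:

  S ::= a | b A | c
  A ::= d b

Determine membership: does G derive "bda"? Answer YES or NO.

CNF form of G:
  S -> T1 A | a | c
  A -> T0 T1
  T0 -> d
  T1 -> b

CYK fill:
  [0..0]={T1}  "b"  orig:{}
  [1..1]={T0}  "d"  orig:{}
  [2..2]={S}  "a"
  [0..1]=∅  "bd"
  [1..2]=∅  "da"
  [0..2]=∅  "bda"

S ∉ T[0,2] ⇒ NO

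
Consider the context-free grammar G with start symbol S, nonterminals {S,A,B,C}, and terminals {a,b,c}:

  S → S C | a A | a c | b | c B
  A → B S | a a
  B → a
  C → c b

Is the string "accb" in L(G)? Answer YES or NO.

CNF form of G:
  S -> S C | T0 A | T0 T1 | T1 B | b
  A -> B S | T0 T0
  B -> a
  C -> T1 T2
  T0 -> a
  T1 -> c
  T2 -> b

CYK table (by increasing span):
  [0..0]={B,T0}  "a"  orig:{B}
  [1..1]={T1}  "c"  orig:{}
  [2..2]={T1}  "c"  orig:{}
  [3..3]={S,T2}  "b"  orig:{S}
  [0..1]={S}  "ac"
  [1..2]=∅  "cc"
  [2..3]={C}  "cb"
  [0..2]=∅  "acc"
  [1..3]=∅  "ccb"
  [0..3]={S}  "accb"

S ∈ T[0,3] ⇒ YES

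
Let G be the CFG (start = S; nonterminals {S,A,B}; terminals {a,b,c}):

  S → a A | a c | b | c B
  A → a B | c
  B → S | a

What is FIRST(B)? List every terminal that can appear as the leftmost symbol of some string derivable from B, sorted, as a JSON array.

FIRST sets, iterate to fixpoint:
round 1:
  A via A→a B: +{a}
  A via A→c: +{c}
  B via B→a: +{a}
  S via S→a A: +{a}
  S via S→b: +{b}
  S via S→c B: +{c}
  FIRST[S]={a,b,c}  FIRST[A]={a,c}  FIRST[B]={a}
round 2:
  B via B→S: +{b,c}
  FIRST[S]={a,b,c}  FIRST[A]={a,c}  FIRST[B]={a,b,c}
round 3: (stable)
  FIRST[S]={a,b,c}  FIRST[A]={a,c}  FIRST[B]={a,b,c}

FIRST(B) = ["a", "b", "c"]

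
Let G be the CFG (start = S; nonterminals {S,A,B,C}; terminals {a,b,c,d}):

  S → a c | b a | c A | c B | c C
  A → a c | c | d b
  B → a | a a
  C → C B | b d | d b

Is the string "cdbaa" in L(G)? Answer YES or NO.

Convert to CNF:
  S -> T0 T1 | T1 A | T1 B | T1 C | T3 T0
  A -> T0 T1 | T2 T3 | c
  B -> T0 T0 | a
  C -> C B | T2 T3 | T3 T2
  T0 -> a
  T1 -> c
  T2 -> d
  T3 -> b

Fill CYK table bottom-up:
  cell(0,0) c: {A,T1}  orig:{A}
  cell(1,1) d: {T2}  orig:{}
  cell(2,2) b: {T3}  orig:{}
  cell(3,3) a: {B,T0}  orig:{B}
  cell(4,4) a: {B,T0}  orig:{B}
  cell(0,1) cd: ∅
  cell(1,2) db: {A,C}
  cell(2,3) ba: {S}
  cell(3,4) aa: {B}
  cell(0,2) cdb: {S}
  cell(1,3) dba: {C}
  cell(2,4) baa: ∅
  cell(0,3) cdba: {S}
  cell(1,4) dbaa: {C}
  cell(0,4) cdbaa: {S}

S ∈ T[0,4] ⇒ YES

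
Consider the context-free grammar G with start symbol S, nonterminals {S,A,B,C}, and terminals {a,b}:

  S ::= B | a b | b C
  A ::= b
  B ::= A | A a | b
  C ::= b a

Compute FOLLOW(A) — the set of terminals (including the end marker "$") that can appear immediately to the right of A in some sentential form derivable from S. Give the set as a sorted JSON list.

FIRST sets, iterate to fixpoint:
pass 1:
  A via A→b: +{b}
  B via B→A: +{b}
  C via C→b a: +{b}
  S via S→B: +{b}
  S via S→a b: +{a}
  FIRST[S]={a,b}  FIRST[A]={b}  FIRST[B]={b}  FIRST[C]={b}
pass 2: (no change)
  FIRST[S]={a,b}  FIRST[A]={b}  FIRST[B]={b}  FIRST[C]={b}

FOLLOW iteration:
initialize: $ ∈ FOLLOW(S)
pass 1:
  B→A a: FOLLOW(A) ⊇ FIRST(a) = {a}; new: +{a}
  S→B: FOLLOW(B) ⊇ FOLLOW(S) ⊇ {$}; new: +{$}
  S→b C: FOLLOW(C) ⊇ FOLLOW(S) ⊇ {$}; new: +{$}
  S: {$}  A: {a}  B: {$}  C: {$}
pass 2:
  B→A: FOLLOW(A) ⊇ FOLLOW(B) ⊇ {$}; new: +{$}
  S: {$}  A: {$,a}  B: {$}  C: {$}
pass 3: (stable)
  S: {$}  A: {$,a}  B: {$}  C: {$}

FOLLOW(A) = ["$", "a"]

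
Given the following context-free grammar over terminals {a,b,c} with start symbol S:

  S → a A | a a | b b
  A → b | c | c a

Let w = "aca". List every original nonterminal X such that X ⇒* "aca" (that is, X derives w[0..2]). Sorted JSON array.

Convert to CNF:
  S -> T1 A | T1 T1 | T2 T2
  A -> T0 T1 | b | c
  T0 -> c
  T1 -> a
  T2 -> b

Fill CYK table bottom-up — only the sub-triangle for w[0..2]:
  T[0,0] 'a' = {T1}  orig:{}
  T[1,1] 'c' = {A,T0}  orig:{A}
  T[2,2] 'a' = {T1}  orig:{}
  T[0,1] 'ac' = {S}
  T[1,2] 'ca' = {A}
  T[0,2] 'aca' = {S}

Original NTs in T[0,2] deriving "aca": ["S"]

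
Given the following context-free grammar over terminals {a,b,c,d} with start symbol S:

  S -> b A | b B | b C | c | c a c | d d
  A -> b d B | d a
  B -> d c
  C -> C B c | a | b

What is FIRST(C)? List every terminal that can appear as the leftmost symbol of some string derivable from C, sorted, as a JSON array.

FIRST sets, iterate to fixpoint:
pass 1:
  A via A→b d B: +{b}
  A via A→d a: +{d}
  B via B→d c: +{d}
  C via C→a: +{a}
  C via C→b: +{b}
  S via S→b A: +{b}
  S via S→c: +{c}
  S via S→d d: +{d}
  FIRST[S]={b,c,d}  FIRST[A]={b,d}  FIRST[B]={d}  FIRST[C]={a,b}
pass 2: done
  FIRST[S]={b,c,d}  FIRST[A]={b,d}  FIRST[B]={d}  FIRST[C]={a,b}

FIRST(C) = ["a", "b"]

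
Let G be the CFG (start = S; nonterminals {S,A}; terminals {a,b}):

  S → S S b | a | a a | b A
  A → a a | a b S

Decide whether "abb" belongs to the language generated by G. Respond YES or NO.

CNF form of G:
  S -> S X3 | T0 T0 | T1 A | a
  A -> T0 T0 | T0 X2
  T0 -> a
  T1 -> b
  X2 -> T1 S
  X3 -> S T1

Fill CYK table bottom-up:
  cell(0,0) a: {S,T0}  orig:{S}
  cell(1,1) b: {T1}  orig:{}
  cell(2,2) b: {T1}  orig:{}
  cell(0,1) ab: {X3}  orig:{}
  cell(1,2) bb: ∅
  cell(0,2) abb: ∅

S ∉ T[0,2] ⇒ NO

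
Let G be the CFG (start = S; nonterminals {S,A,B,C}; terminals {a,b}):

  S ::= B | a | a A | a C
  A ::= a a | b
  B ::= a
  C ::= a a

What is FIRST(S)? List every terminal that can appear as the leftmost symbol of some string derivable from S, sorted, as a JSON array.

FIRST iteration:
iter 1:
  A via A→a a: +{a}
  A via A→b: +{b}
  B via B→a: +{a}
  C via C→a a: +{a}
  S via S→B: +{a}
  S: {a}  A: {a,b}  B: {a}  C: {a}
iter 2: done
  S: {a}  A: {a,b}  B: {a}  C: {a}

FIRST(S) = ["a"]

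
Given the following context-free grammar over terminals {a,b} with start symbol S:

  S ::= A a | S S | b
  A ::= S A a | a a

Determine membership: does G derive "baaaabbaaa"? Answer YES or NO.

Convert to CNF:
  S -> A T0 | S S | b
  A -> S X1 | T0 T0
  T0 -> a
  X1 -> A T0

CYK table (by increasing span):
  [0..0]={S}  "b"
  [1..1]={T0}  "a"  orig:{}
  [2..2]={T0}  "a"  orig:{}
  [3..3]={T0}  "a"  orig:{}
  [4..4]={T0}  "a"  orig:{}
  [5..5]={S}  "b"
  [6..6]={S}  "b"
  [7..7]={T0}  "a"  orig:{}
  [8..8]={T0}  "a"  orig:{}
  [9..9]={T0}  "a"  orig:{}
  [0..1]=∅  "ba"
  [1..2]={A}  "aa"
  [2..3]={A}  "aa"
  [3..4]={A}  "aa"
  [4..5]=∅  "ab"
  [5..6]={S}  "bb"
  [6..7]=∅  "ba"
  [7..8]={A}  "aa"
  [8..9]={A}  "aa"
  [0..2]=∅  "baa"
  [1..3]={S,X1}  "aaa"  orig:{S}
  [2..4]={S,X1}  "aaa"  orig:{S}
  [3..5]=∅  "aab"
  [4..6]=∅  "abb"
  [5..7]=∅  "bba"
  [6..8]=∅  "baa"
  [7..9]={S,X1}  "aaa"  orig:{S}
  [0..3]={A,S}  "baaa"
  [1..4]=∅  "aaaa"
  [2..5]={S}  "aaab"
  [3..6]=∅  "aabb"
  [4..7]=∅  "abba"
  [5..8]=∅  "bbaa"
  [6..9]={A,S}  "baaa"
  [0..4]={S,X1}  "baaaa"  orig:{S}
  [1..5]=∅  "aaaab"
  [2..6]={S}  "aaabb"
  [3..7]=∅  "aabba"
  [4..8]=∅  "abbaa"
  [5..9]={A,S}  "bbaaa"
  [0..5]={S}  "baaaab"
  [1..6]=∅  "aaaabb"
  [2..7]=∅  "aaabba"
  [3..8]=∅  "aabbaa"
  [4..9]=∅  "abbaaa"
  [0..6]={S}  "baaaabb"
  [1..7]=∅  "aaaabba"
  [2..8]=∅  "aaabbaa"
  [3..9]=∅  "aabbaaa"
  [0..7]=∅  "baaaabba"
  [1..8]=∅  "aaaabbaa"
  [2..9]={A,S}  "aaabbaaa"
  [0..8]=∅  "baaaabbaa"
  [1..9]=∅  "aaaabbaaa"
  [0..9]={A,S}  "baaaabbaaa"

S ∈ T[0,9] ⇒ YES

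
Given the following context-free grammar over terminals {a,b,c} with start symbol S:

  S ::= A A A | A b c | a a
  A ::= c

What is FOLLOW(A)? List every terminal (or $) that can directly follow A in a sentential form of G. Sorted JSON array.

FIRST sets, iterate to fixpoint:
[1]
  A via A→c: +{c}
  S via S→A A A: +{c}
  S via S→a a: +{a}
  FIRST(S)={a,c}  FIRST(A)={c}
[2] — fixpoint
  FIRST(S)={a,c}  FIRST(A)={c}

Compute FOLLOW by fixpoint:
initialize: $ ∈ FOLLOW(S)
[1]
  S→A A A: FOLLOW(A) ⊇ FIRST(A) = {c}; new: +{c}
  S→A A A: FOLLOW(A) ⊇ FOLLOW(S) ⊇ {$}; new: +{$}
  S→A b c: FOLLOW(A) ⊇ FIRST(b) = {b}; new: +{b}
  FOLLOW[S]={$}  FOLLOW[A]={$,b,c}
[2] (no change)
  FOLLOW[S]={$}  FOLLOW[A]={$,b,c}

FOLLOW(A) = ["$", "b", "c"]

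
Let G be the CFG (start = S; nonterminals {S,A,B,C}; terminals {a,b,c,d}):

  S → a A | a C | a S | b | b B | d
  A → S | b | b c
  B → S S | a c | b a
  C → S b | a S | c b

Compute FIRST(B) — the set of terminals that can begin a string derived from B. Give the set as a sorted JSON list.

FIRST iteration:
iter 1:
  A via A→b: +{b}
  B via B→a c: +{a}
  B via B→b a: +{b}
  C via C→a S: +{a}
  C via C→c b: +{c}
  S via S→a A: +{a}
  S via S→b: +{b}
  S via S→d: +{d}
  FIRST[S]={a,b,d}  FIRST[A]={b}  FIRST[B]={a,b}  FIRST[C]={a,c}
iter 2:
  A via A→S: +{a,d}
  B via B→S S: +{d}
  C via C→S b: +{b,d}
  FIRST[S]={a,b,d}  FIRST[A]={a,b,d}  FIRST[B]={a,b,d}  FIRST[C]={a,b,c,d}
iter 3: (no change)
  FIRST[S]={a,b,d}  FIRST[A]={a,b,d}  FIRST[B]={a,b,d}  FIRST[C]={a,b,c,d}

FIRST(B) = ["a", "b", "d"]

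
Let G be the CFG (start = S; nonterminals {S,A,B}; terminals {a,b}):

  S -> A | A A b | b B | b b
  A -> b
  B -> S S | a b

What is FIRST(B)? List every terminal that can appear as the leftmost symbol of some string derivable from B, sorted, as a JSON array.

Compute FIRST by fixpoint:
[1]
  A via A→b: +{b}
  B via B→a b: +{a}
  S via S→A: +{b}
  FIRST[S]={b}  FIRST[A]={b}  FIRST[B]={a}
[2]
  B via B→S S: +{b}
  FIRST[S]={b}  FIRST[A]={b}  FIRST[B]={a,b}
[3] (no change)
  FIRST[S]={b}  FIRST[A]={b}  FIRST[B]={a,b}

FIRST(B) = ["a", "b"]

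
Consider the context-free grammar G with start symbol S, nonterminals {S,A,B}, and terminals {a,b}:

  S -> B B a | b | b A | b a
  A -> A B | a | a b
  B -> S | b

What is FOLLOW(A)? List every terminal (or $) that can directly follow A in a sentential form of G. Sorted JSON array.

FIRST sets, iterate to fixpoint:
iter 1:
  A via A→a: +{a}
  B via B→b: +{b}
  S via S→B B a: +{b}
  FIRST[S]={b}  FIRST[A]={a}  FIRST[B]={b}
iter 2: (stable)
  FIRST[S]={b}  FIRST[A]={a}  FIRST[B]={b}

FOLLOW iteration:
FOLLOW(S) := {$}
iter 1:
  A→A B: FOLLOW(A) ⊇ FIRST(B) = {b}; new: +{b}
  A→A B: FOLLOW(B) ⊇ FOLLOW(A) ⊇ {b}; new: +{b}
  B→S: FOLLOW(S) ⊇ FOLLOW(B) ⊇ {b}; new: +{b}
  S→B B a: FOLLOW(B) ⊇ FIRST(a) = {a}; new: +{a}
  S→b A: FOLLOW(A) ⊇ FOLLOW(S) ⊇ {$,b}; new: +{$}
  FOLLOW[S]={$,b}  FOLLOW[A]={$,b}  FOLLOW[B]={a,b}
iter 2:
  A→A B: FOLLOW(B) ⊇ FOLLOW(A) ⊇ {$,b}; new: +{$}
  B→S: FOLLOW(S) ⊇ FOLLOW(B) ⊇ {$,a,b}; new: +{a}
  S→b A: FOLLOW(A) ⊇ FOLLOW(S) ⊇ {$,a,b}; new: +{a}
  FOLLOW[S]={$,a,b}  FOLLOW[A]={$,a,b}  FOLLOW[B]={$,a,b}
iter 3: (no change)
  FOLLOW[S]={$,a,b}  FOLLOW[A]={$,a,b}  FOLLOW[B]={$,a,b}

FOLLOW(A) = ["$", "a", "b"]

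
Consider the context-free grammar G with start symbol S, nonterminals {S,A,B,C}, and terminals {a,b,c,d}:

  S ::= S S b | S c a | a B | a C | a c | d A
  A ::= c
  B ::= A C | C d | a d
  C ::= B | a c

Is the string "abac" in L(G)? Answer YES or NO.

CNF form of G:
  S -> S X4 | S X5 | T0 A | T1 B | T1 C | T1 T2
  A -> c
  B -> A C | C T0 | T1 T0
  C -> A C | C T0 | T1 T0 | T1 T2
  T0 -> d
  T1 -> a
  T2 -> c
  T3 -> b
  X4 -> S T3
  X5 -> T2 T1

CYK table (by increasing span):
  [0..0]={T1}  "a"  orig:{}
  [1..1]={T3}  "b"  orig:{}
  [2..2]={T1}  "a"  orig:{}
  [3..3]={A,T2}  "c"  orig:{A}
  [0..1]=∅  "ab"
  [1..2]=∅  "ba"
  [2..3]={C,S}  "ac"
  [0..2]=∅  "aba"
  [1..3]=∅  "bac"
  [0..3]=∅  "abac"

S ∉ T[0,3] ⇒ NO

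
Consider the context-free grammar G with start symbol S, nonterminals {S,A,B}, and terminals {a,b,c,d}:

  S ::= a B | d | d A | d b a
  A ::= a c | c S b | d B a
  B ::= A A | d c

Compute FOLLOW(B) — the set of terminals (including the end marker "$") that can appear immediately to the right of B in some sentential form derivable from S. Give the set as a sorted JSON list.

FIRST sets, iterate to fixpoint:
round 1:
  A via A→a c: +{a}
  A via A→c S b: +{c}
  A via A→d B a: +{d}
  B via B→A A: +{a,c,d}
  S via S→a B: +{a}
  S via S→d: +{d}
  FIRST(S)={a,d}  FIRST(A)={a,c,d}  FIRST(B)={a,c,d}
round 2: (stable)
  FIRST(S)={a,d}  FIRST(A)={a,c,d}  FIRST(B)={a,c,d}

FOLLOW iteration:
initialize: $ ∈ FOLLOW(S)
round 1:
  A→c S b: FOLLOW(S) ⊇ FIRST(b) = {b}; new: +{b}
  A→d B a: FOLLOW(B) ⊇ FIRST(a) = {a}; new: +{a}
  B→A A: FOLLOW(A) ⊇ FIRST(A) = {a,c,d}; new: +{a,c,d}
  S→a B: FOLLOW(B) ⊇ FOLLOW(S) ⊇ {$,b}; new: +{$,b}
  S→d A: FOLLOW(A) ⊇ FOLLOW(S) ⊇ {$,b}; new: +{$,b}
  FOLLOW(S)={$,b}  FOLLOW(A)={$,a,b,c,d}  FOLLOW(B)={$,a,b}
round 2: done
  FOLLOW(S)={$,b}  FOLLOW(A)={$,a,b,c,d}  FOLLOW(B)={$,a,b}

FOLLOW(B) = ["$", "a", "b"]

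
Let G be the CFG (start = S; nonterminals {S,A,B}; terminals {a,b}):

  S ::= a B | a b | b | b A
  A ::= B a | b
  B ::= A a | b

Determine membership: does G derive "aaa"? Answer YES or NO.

CNF form of G:
  S -> T0 B | T0 T1 | T1 A | b
  A -> B T0 | b
  B -> A T0 | b
  T0 -> a
  T1 -> b

Fill CYK table bottom-up:
  cell(0,0) a: {T0}  orig:{}
  cell(1,1) a: {T0}  orig:{}
  cell(2,2) a: {T0}  orig:{}
  cell(0,1) aa: ∅
  cell(1,2) aa: ∅
  cell(0,2) aaa: ∅

S ∉ T[0,2] ⇒ NO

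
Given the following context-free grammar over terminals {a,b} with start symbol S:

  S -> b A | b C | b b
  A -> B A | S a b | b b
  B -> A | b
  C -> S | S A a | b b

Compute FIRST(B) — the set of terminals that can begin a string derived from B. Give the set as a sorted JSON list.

FIRST sets, iterate to fixpoint:
pass 1:
  A via A→b b: +{b}
  B via B→A: +{b}
  C via C→b b: +{b}
  S via S→b A: +{b}
  FIRST(S)={b}  FIRST(A)={b}  FIRST(B)={b}  FIRST(C)={b}
pass 2: — fixpoint
  FIRST(S)={b}  FIRST(A)={b}  FIRST(B)={b}  FIRST(C)={b}

FIRST(B) = ["b"]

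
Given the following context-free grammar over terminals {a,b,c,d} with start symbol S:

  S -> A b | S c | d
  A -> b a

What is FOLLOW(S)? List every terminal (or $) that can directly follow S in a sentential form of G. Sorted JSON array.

Compute FIRST by fixpoint:
iter 1:
  A via A→b a: +{b}
  S via S→A b: +{b}
  S via S→d: +{d}
  FIRST(S)={b,d}  FIRST(A)={b}
iter 2: (no change)
  FIRST(S)={b,d}  FIRST(A)={b}

FOLLOW sets:
seed FOLLOW(S) with $
pass 1:
  S→A b: FOLLOW(A) ⊇ FIRST(b) = {b}; new: +{b}
  S→S c: FOLLOW(S) ⊇ FIRST(c) = {c}; new: +{c}
  S: {$,c}  A: {b}
pass 2: (no change)
  S: {$,c}  A: {b}

FOLLOW(S) = ["$", "c"]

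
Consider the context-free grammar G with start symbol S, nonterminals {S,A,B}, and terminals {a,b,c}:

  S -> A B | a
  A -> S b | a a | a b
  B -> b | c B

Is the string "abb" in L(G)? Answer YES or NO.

Convert to CNF:
  S -> A B | a
  A -> S T0 | T1 T0 | T1 T1
  B -> T2 B | b
  T0 -> b
  T1 -> a
  T2 -> c

Fill CYK table bottom-up:
  cell(0,0) a: {S,T1}  orig:{S}
  cell(1,1) b: {B,T0}  orig:{B}
  cell(2,2) b: {B,T0}  orig:{B}
  cell(0,1) ab: {A}
  cell(1,2) bb: ∅
  cell(0,2) abb: {S}

S ∈ T[0,2] ⇒ YES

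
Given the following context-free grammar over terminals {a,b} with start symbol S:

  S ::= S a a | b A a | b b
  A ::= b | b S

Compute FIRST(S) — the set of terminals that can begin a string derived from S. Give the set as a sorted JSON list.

FIRST sets, iterate to fixpoint:
iter 1:
  A via A→b: +{b}
  S via S→b A a: +{b}
  S: {b}  A: {b}
iter 2: (no change)
  S: {b}  A: {b}

FIRST(S) = ["b"]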